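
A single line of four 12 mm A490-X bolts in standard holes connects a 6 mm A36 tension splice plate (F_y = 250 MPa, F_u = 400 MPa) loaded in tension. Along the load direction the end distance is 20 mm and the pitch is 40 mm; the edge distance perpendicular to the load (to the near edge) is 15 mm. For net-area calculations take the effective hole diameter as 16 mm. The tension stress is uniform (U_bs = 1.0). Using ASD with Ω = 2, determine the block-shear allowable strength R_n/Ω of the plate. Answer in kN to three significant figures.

Shear plane L_v = 20 + 3·40 = 140 mm; A_gv = 140 × 6 = 840 mm².
A_nv = (140 − 3.5·16) × 6 = 504 mm².
A_nt = (15 − 0.5·16) × 6 = 42 mm².
0.6 F_u A_nv = 121 kN; 0.6 F_y A_gv = 126 kN → shear rupture governs the shear term.
R_n = 121 + 1.0 × 400 × 42 / 1000 = 137.8 kN.
Allowable strength R_n/Ω = 137.8 / 2 = 68.9 kN.

68.9 kN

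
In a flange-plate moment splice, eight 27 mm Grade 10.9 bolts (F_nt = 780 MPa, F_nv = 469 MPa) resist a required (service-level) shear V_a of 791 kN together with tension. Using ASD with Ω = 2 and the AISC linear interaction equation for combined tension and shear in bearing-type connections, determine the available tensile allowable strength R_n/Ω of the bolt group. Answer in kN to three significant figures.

1010 kN

A_b = π·27²/4 = 572.6 mm²; f_rv = 791 × 1000 / (8 × 572.6) = 172.7 MPa.
F'_nt = 1.3 F_nt − (Ω F_nt / F_nv) f_rv = 1.3·780 − (2·780/469)·172.7 = 439.6 MPa, capped at F_nt → F'_nt = 439.6 MPa.
R_n = F'_nt · A_b · n = 439.6 × 572.6 × 8 / 1000 = 2014 kN.
Allowable strength R_n/Ω = 2014 / 2 = 1010 kN.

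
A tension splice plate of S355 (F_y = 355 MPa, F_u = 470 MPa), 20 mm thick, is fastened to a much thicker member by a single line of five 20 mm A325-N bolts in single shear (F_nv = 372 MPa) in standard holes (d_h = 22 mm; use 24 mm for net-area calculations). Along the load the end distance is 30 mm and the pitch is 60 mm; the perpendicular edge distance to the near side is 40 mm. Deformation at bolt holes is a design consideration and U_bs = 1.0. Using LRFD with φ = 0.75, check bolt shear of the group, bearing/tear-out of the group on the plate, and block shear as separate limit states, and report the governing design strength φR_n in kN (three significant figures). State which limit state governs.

Bolt shear: A_b = π·20²/4 = 314.2 mm²; R_n = 372 × 314.2 × 5 × 1 / 1000 = 584.3 kN → 0.75 × 584.3 = 438 kN.
Bearing: edge l_c = 19, r_n = 214.3 kN; interior l_c = 38, r_n = 428.6 kN; R_n = 214.3 + 4·428.6 = 1929 kN → 1450 kN.
Block shear: A_gv = 5400, A_nv = 3240, A_nt = 560 mm²; R_n = min(0.6F_uA_nv, 0.6F_yA_gv) + U_bs·F_u·A_nt = 1177 kN → 883 kN.
Bolt shear governs: 438 kN.

438 kN (bolt shear governs)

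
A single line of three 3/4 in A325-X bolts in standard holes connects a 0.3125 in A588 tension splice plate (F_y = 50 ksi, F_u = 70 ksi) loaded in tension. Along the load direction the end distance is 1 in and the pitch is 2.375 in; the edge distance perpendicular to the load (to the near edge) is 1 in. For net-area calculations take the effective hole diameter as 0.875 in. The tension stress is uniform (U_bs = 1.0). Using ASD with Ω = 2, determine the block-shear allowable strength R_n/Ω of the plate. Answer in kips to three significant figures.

29.5 kips

Shear plane L_v = 1 + 2·2.375 = 5.75 in; A_gv = 5.75 × 0.3125 = 1.797 in².
A_nv = (5.75 − 2.5·0.875) × 0.3125 = 1.113 in².
A_nt = (1 − 0.5·0.875) × 0.3125 = 0.1758 in².
0.6 F_u A_nv = 46.76 kips; 0.6 F_y A_gv = 53.91 kips → shear rupture governs the shear term.
R_n = 46.76 + 1.0 × 70 × 0.1758 = 59.06 kips.
Allowable strength R_n/Ω = 59.06 / 2 = 29.5 kips.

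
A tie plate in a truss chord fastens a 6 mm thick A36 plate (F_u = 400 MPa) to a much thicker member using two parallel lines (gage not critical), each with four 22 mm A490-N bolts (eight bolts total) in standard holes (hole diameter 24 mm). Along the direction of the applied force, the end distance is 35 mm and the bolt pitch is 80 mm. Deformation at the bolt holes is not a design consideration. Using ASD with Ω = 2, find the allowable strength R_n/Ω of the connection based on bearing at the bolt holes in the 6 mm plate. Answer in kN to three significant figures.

558 kN

Per bolt r_n = 1.5 l_c t F_u ≤ 3.0 d t F_u; upper limit = 3.0 × 22 × 6 × 400 / 1000 = 158.4 kN.
Edge bolt: l_c = 35 − 24/2 = 23 mm → 1.5 × 23 × 6 × 400 / 1000 = 82.8 → r_n = 82.8 kN.
Interior bolts: l_c = 80 − 24 = 56 mm → 1.5 × 56 × 6 × 400 / 1000 = 201.6 → r_n = 158.4 kN.
R_n = 2 × 82.8 + 6 × 158.4 = 1116 kN.
Allowable strength R_n/Ω = 1116 / 2 = 558 kN.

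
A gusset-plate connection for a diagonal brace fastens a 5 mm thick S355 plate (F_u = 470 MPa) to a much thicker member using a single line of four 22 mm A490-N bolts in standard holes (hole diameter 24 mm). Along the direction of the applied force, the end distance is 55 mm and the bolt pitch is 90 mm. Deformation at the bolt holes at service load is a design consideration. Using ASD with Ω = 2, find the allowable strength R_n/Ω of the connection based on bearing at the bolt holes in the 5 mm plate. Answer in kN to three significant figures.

Per bolt r_n = 1.2 l_c t F_u ≤ 2.4 d t F_u; upper limit = 2.4 × 22 × 5 × 470 / 1000 = 124.1 kN.
Edge bolt: l_c = 55 − 24/2 = 43 mm → 1.2 × 43 × 5 × 470 / 1000 = 121.3 → r_n = 121.3 kN.
Interior bolts: l_c = 90 − 24 = 66 mm → 1.2 × 66 × 5 × 470 / 1000 = 186.1 → r_n = 124.1 kN.
R_n = 1 × 121.3 + 3 × 124.1 = 493.5 kN.
Allowable strength R_n/Ω = 493.5 / 2 = 247 kN.

247 kN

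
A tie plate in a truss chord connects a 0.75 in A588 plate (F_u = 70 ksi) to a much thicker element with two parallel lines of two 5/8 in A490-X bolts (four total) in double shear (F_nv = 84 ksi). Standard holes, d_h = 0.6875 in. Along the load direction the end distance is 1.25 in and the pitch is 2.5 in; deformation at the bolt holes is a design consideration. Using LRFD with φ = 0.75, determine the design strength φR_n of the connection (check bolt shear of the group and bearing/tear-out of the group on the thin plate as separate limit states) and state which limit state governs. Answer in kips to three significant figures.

155 kips (bolt shear governs)

Bolt shear: A_b = π·0.625²/4 = 0.3068 in²; R_n = 84 × 0.3068 × 4 × 2 = 206.2 kips → 0.75 × 206.2 = 155 kips.
Bearing (1.2 l_c t F_u ≤ 2.4 d t F_u): upper limit = 2.4·0.625·0.75·70 = 78.75 kips.
  Edge l_c = 1.25 − 0.6875/2 = 0.9062 → r_n = 57.09 kips; interior l_c = 2.5 − 0.6875 = 1.812 → r_n = 78.75 kips.
  R_n,bearing = 2·57.09 + 2·78.75 = 271.7 kips → 0.75 × 271.7 = 204 kips.
Bolt shear governs: 155 kips.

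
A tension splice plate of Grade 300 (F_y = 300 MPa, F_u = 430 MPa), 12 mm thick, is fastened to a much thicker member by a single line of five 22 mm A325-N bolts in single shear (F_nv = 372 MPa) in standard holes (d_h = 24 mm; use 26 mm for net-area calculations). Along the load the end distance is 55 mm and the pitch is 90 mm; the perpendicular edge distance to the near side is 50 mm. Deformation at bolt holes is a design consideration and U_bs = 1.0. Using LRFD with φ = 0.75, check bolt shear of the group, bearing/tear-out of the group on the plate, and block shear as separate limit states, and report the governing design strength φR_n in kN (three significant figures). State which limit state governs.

530 kN (bolt shear governs)

Bolt shear: A_b = π·22²/4 = 380.1 mm²; R_n = 372 × 380.1 × 5 × 1 / 1000 = 707 kN → 0.75 × 707 = 530 kN.
Bearing: edge l_c = 43, r_n = 266.3 kN; interior l_c = 66, r_n = 272.4 kN; R_n = 266.3 + 4·272.4 = 1356 kN → 1020 kN.
Block shear: A_gv = 4980, A_nv = 3576, A_nt = 444 mm²; R_n = min(0.6F_uA_nv, 0.6F_yA_gv) + U_bs·F_u·A_nt = 1087 kN → 815 kN.
Bolt shear governs: 530 kN.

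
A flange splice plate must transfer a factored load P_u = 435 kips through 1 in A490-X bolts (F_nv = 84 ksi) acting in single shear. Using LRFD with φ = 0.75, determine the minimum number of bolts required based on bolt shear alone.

9 bolts

A_b = π·1²/4 = 0.7854 in².
Per-bolt design strength φR_n = 0.75 × 84 × 0.7854 × 1 = 49.48 kips.
n ≥ 435 / 49.48 = 8.791 → use 9 bolts.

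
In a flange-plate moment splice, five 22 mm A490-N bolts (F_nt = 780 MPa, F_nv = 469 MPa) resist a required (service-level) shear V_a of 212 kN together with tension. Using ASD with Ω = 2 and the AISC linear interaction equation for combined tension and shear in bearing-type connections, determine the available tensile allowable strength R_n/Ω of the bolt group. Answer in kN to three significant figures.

611 kN

A_b = π·22²/4 = 380.1 mm²; f_rv = 212 × 1000 / (5 × 380.1) = 111.5 MPa.
F'_nt = 1.3 F_nt − (Ω F_nt / F_nv) f_rv = 1.3·780 − (2·780/469)·111.5 = 643 MPa, capped at F_nt → F'_nt = 643 MPa.
R_n = F'_nt · A_b · n = 643 × 380.1 × 5 / 1000 = 1222 kN.
Allowable strength R_n/Ω = 1222 / 2 = 611 kN.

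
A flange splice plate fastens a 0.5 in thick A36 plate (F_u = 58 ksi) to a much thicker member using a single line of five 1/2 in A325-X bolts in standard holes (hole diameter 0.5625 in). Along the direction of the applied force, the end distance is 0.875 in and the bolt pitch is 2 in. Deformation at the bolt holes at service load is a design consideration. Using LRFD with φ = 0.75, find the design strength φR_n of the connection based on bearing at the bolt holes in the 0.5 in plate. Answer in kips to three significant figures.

Per bolt r_n = 1.2 l_c t F_u ≤ 2.4 d t F_u; upper limit = 2.4 × 0.5 × 0.5 × 58 = 34.8 kips.
Edge bolt: l_c = 0.875 − 0.5625/2 = 0.5938 in → 1.2 × 0.5938 × 0.5 × 58 = 20.66 → r_n = 20.66 kips.
Interior bolts: l_c = 2 − 0.5625 = 1.438 in → 1.2 × 1.438 × 0.5 × 58 = 50.02 → r_n = 34.8 kips.
R_n = 1 × 20.66 + 4 × 34.8 = 159.9 kips.
Design strength φR_n = 0.75 × 159.9 = 120 kips.

120 kips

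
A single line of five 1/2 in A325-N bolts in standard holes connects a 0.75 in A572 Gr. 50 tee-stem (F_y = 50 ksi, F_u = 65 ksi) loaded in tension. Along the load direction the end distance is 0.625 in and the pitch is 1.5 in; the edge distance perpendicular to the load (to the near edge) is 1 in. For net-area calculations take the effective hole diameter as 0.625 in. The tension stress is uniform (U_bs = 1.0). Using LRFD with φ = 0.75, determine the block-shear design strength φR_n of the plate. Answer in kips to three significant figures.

Shear plane L_v = 0.625 + 4·1.5 = 6.625 in; A_gv = 6.625 × 0.75 = 4.969 in².
A_nv = (6.625 − 4.5·0.625) × 0.75 = 2.859 in².
A_nt = (1 − 0.5·0.625) × 0.75 = 0.5156 in².
0.6 F_u A_nv = 111.5 kips; 0.6 F_y A_gv = 149.1 kips → shear rupture governs the shear term.
R_n = 111.5 + 1.0 × 65 × 0.5156 = 145 kips.
Design strength φR_n = 0.75 × 145 = 109 kips.

109 kips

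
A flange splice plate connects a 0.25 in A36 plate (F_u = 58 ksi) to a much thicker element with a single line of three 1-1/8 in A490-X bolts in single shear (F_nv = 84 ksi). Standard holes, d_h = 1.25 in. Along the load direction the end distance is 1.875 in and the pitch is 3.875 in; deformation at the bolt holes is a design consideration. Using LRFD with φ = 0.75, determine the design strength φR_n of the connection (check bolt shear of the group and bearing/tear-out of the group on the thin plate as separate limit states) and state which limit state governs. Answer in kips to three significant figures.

Bolt shear: A_b = π·1.125²/4 = 0.994 in²; R_n = 84 × 0.994 × 3 × 1 = 250.5 kips → 0.75 × 250.5 = 188 kips.
Bearing (1.2 l_c t F_u ≤ 2.4 d t F_u): upper limit = 2.4·1.125·0.25·58 = 39.15 kips.
  Edge l_c = 1.875 − 1.25/2 = 1.25 → r_n = 21.75 kips; interior l_c = 3.875 − 1.25 = 2.625 → r_n = 39.15 kips.
  R_n,bearing = 1·21.75 + 2·39.15 = 100 kips → 0.75 × 100 = 75 kips.
Bearing governs: 75 kips.

75 kips (bearing governs)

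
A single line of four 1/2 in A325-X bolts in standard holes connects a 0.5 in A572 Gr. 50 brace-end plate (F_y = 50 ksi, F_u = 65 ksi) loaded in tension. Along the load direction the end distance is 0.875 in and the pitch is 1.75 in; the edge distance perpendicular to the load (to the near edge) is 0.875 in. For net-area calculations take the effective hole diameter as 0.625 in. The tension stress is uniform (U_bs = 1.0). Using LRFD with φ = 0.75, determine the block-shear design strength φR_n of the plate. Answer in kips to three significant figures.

Shear plane L_v = 0.875 + 3·1.75 = 6.125 in; A_gv = 6.125 × 0.5 = 3.062 in².
A_nv = (6.125 − 3.5·0.625) × 0.5 = 1.969 in².
A_nt = (0.875 − 0.5·0.625) × 0.5 = 0.2812 in².
0.6 F_u A_nv = 76.78 kips; 0.6 F_y A_gv = 91.88 kips → shear rupture governs the shear term.
R_n = 76.78 + 1.0 × 65 × 0.2812 = 95.06 kips.
Design strength φR_n = 0.75 × 95.06 = 71.3 kips.

71.3 kips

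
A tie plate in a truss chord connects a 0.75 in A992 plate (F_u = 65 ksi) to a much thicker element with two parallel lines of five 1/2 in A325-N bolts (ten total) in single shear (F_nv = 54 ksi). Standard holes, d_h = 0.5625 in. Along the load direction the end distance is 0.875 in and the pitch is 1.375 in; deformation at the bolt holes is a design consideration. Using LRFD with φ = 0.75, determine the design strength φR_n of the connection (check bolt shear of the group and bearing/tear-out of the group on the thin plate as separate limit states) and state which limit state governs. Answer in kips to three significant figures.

Bolt shear: A_b = π·0.5²/4 = 0.1963 in²; R_n = 54 × 0.1963 × 10 × 1 = 106 kips → 0.75 × 106 = 79.5 kips.
Bearing (1.2 l_c t F_u ≤ 2.4 d t F_u): upper limit = 2.4·0.5·0.75·65 = 58.5 kips.
  Edge l_c = 0.875 − 0.5625/2 = 0.5938 → r_n = 34.73 kips; interior l_c = 1.375 − 0.5625 = 0.8125 → r_n = 47.53 kips.
  R_n,bearing = 2·34.73 + 8·47.53 = 449.7 kips → 0.75 × 449.7 = 337 kips.
Bolt shear governs: 79.5 kips.

79.5 kips (bolt shear governs)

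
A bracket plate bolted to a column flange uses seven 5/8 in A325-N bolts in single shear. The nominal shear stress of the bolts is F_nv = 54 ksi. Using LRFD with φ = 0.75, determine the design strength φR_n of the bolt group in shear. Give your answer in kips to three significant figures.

87 kips

A_b = π × 0.625² / 4 = 0.3068 in².
R_n = F_nv · A_b · n · n_s = 54 × 0.3068 × 7 × 1 = 116 kips.
Design strength φR_n = 0.75 × 116 = 87 kips.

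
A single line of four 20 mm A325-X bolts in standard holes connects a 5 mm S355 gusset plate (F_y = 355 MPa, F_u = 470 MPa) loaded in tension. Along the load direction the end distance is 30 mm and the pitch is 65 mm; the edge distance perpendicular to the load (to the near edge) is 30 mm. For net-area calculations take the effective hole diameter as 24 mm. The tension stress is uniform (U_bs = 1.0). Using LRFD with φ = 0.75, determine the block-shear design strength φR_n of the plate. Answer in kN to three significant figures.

Shear plane L_v = 30 + 3·65 = 225 mm; A_gv = 225 × 5 = 1125 mm².
A_nv = (225 − 3.5·24) × 5 = 705 mm².
A_nt = (30 − 0.5·24) × 5 = 90 mm².
0.6 F_u A_nv = 198.8 kN; 0.6 F_y A_gv = 239.6 kN → shear rupture governs the shear term.
R_n = 198.8 + 1.0 × 470 × 90 / 1000 = 241.1 kN.
Design strength φR_n = 0.75 × 241.1 = 181 kN.

181 kN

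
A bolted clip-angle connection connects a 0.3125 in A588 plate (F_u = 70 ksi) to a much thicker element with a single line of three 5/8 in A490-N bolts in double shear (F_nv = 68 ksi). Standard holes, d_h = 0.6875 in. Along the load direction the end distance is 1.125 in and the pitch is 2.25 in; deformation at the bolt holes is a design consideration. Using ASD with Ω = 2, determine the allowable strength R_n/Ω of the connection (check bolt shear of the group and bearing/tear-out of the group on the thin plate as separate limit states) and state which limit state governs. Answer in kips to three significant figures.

43.1 kips (bearing governs)

Bolt shear: A_b = π·0.625²/4 = 0.3068 in²; R_n = 68 × 0.3068 × 3 × 2 = 125.2 kips → 125.2 / 2 = 62.6 kips.
Bearing (1.2 l_c t F_u ≤ 2.4 d t F_u): upper limit = 2.4·0.625·0.3125·70 = 32.81 kips.
  Edge l_c = 1.125 − 0.6875/2 = 0.7812 → r_n = 20.51 kips; interior l_c = 2.25 − 0.6875 = 1.562 → r_n = 32.81 kips.
  R_n,bearing = 1·20.51 + 2·32.81 = 86.13 kips → 86.13 / 2 = 43.1 kips.
Bearing governs: 43.1 kips.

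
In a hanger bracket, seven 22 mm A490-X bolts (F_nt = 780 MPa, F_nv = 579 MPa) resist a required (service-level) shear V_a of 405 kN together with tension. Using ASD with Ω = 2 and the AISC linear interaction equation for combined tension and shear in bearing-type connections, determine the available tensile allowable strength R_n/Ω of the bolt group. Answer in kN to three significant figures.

803 kN

A_b = π·22²/4 = 380.1 mm²; f_rv = 405 × 1000 / (7 × 380.1) = 152.2 MPa.
F'_nt = 1.3 F_nt − (Ω F_nt / F_nv) f_rv = 1.3·780 − (2·780/579)·152.2 = 603.9 MPa, capped at F_nt → F'_nt = 603.9 MPa.
R_n = F'_nt · A_b · n = 603.9 × 380.1 × 7 / 1000 = 1607 kN.
Allowable strength R_n/Ω = 1607 / 2 = 803 kN.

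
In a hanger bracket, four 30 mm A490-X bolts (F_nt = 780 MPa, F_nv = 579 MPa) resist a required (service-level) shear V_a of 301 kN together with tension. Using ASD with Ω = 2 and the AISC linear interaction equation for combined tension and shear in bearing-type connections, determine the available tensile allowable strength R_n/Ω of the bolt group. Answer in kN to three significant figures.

1030 kN

A_b = π·30²/4 = 706.9 mm²; f_rv = 301 × 1000 / (4 × 706.9) = 106.5 MPa.
F'_nt = 1.3 F_nt − (Ω F_nt / F_nv) f_rv = 1.3·780 − (2·780/579)·106.5 = 727.2 MPa, capped at F_nt → F'_nt = 727.2 MPa.
R_n = F'_nt · A_b · n = 727.2 × 706.9 × 4 / 1000 = 2056 kN.
Allowable strength R_n/Ω = 2056 / 2 = 1030 kN.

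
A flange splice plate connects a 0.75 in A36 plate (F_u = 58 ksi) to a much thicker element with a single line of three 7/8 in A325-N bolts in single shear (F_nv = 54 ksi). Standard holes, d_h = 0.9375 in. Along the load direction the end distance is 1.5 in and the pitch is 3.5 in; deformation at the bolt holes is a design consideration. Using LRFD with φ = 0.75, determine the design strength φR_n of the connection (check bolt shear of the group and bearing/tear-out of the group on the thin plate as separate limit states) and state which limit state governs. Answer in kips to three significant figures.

73.1 kips (bolt shear governs)

Bolt shear: A_b = π·0.875²/4 = 0.6013 in²; R_n = 54 × 0.6013 × 3 × 1 = 97.41 kips → 0.75 × 97.41 = 73.1 kips.
Bearing (1.2 l_c t F_u ≤ 2.4 d t F_u): upper limit = 2.4·0.875·0.75·58 = 91.35 kips.
  Edge l_c = 1.5 − 0.9375/2 = 1.031 → r_n = 53.83 kips; interior l_c = 3.5 − 0.9375 = 2.562 → r_n = 91.35 kips.
  R_n,bearing = 1·53.83 + 2·91.35 = 236.5 kips → 0.75 × 236.5 = 177 kips.
Bolt shear governs: 73.1 kips.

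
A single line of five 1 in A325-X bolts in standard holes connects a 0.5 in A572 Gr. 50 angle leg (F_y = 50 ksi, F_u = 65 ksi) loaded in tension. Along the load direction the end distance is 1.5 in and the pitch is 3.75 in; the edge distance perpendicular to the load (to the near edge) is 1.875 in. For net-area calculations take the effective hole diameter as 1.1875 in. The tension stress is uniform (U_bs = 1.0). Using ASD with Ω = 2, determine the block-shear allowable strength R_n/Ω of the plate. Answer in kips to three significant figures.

Shear plane L_v = 1.5 + 4·3.75 = 16.5 in; A_gv = 16.5 × 0.5 = 8.25 in².
A_nv = (16.5 − 4.5·1.1875) × 0.5 = 5.578 in².
A_nt = (1.875 − 0.5·1.1875) × 0.5 = 0.6406 in².
0.6 F_u A_nv = 217.5 kips; 0.6 F_y A_gv = 247.5 kips → shear rupture governs the shear term.
R_n = 217.5 + 1.0 × 65 × 0.6406 = 259.2 kips.
Allowable strength R_n/Ω = 259.2 / 2 = 130 kips.

130 kips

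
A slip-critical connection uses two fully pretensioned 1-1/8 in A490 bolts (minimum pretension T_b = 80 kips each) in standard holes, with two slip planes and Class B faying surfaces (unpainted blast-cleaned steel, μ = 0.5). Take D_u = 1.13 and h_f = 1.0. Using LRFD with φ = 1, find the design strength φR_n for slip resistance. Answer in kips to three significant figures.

R_n = μ · D_u · h_f · T_b · n_s · n_b = 0.5 × 1.13 × 1.0 × 80 × 2 × 2 = 180.8 kips.
Design strength φR_n = 1 × 180.8 = 181 kips.

181 kips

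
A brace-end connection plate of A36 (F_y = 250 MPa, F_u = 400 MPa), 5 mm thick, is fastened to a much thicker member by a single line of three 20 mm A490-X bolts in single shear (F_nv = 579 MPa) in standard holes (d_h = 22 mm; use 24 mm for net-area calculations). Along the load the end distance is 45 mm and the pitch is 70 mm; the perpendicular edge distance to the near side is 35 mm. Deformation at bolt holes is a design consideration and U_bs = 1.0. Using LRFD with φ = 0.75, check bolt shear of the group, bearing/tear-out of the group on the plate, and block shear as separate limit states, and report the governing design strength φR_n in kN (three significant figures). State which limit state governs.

Bolt shear: A_b = π·20²/4 = 314.2 mm²; R_n = 579 × 314.2 × 3 × 1 / 1000 = 545.7 kN → 0.75 × 545.7 = 409 kN.
Bearing: edge l_c = 34, r_n = 81.6 kN; interior l_c = 48, r_n = 96 kN; R_n = 81.6 + 2·96 = 273.6 kN → 205 kN.
Block shear: A_gv = 925, A_nv = 625, A_nt = 115 mm²; R_n = min(0.6F_uA_nv, 0.6F_yA_gv) + U_bs·F_u·A_nt = 184.8 kN → 139 kN.
Block shear governs: 139 kN.

139 kN (block shear governs)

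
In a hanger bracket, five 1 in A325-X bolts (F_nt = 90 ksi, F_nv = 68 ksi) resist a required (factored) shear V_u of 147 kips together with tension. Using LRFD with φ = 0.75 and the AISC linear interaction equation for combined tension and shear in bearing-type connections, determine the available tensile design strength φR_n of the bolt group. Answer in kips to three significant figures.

150 kips

A_b = π·1²/4 = 0.7854 in²; f_rv = 147 / (5 × 0.7854) = 37.43 ksi.
F'_nt = 1.3 F_nt − (F_nt / φF_nv) f_rv = 1.3·90 − (90/(0.75·68))·37.43 = 50.94 ksi, capped at F_nt → F'_nt = 50.94 ksi.
R_n = F'_nt · A_b · n = 50.94 × 0.7854 × 5 = 200 kips.
Design strength φR_n = 0.75 × 200 = 150 kips.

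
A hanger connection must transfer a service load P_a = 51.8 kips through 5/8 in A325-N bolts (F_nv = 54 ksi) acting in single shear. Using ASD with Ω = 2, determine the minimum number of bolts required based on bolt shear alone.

7 bolts

A_b = π·0.625²/4 = 0.3068 in².
Per-bolt allowable strength R_n/Ω = 54 × 0.3068 × 1 / 2 = 8.283 kips.
n ≥ 51.8 / 8.283 = 6.253 → use 7 bolts.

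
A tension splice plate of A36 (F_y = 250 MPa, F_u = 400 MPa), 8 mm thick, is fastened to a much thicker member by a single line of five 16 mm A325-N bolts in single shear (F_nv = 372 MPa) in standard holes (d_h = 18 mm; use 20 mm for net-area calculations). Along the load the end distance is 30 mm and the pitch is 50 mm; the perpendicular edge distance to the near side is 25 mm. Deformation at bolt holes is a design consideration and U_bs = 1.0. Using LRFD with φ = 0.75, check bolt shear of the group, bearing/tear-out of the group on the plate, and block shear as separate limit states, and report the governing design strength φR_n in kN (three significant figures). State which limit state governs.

Bolt shear: A_b = π·16²/4 = 201.1 mm²; R_n = 372 × 201.1 × 5 × 1 / 1000 = 374 kN → 0.75 × 374 = 280 kN.
Bearing: edge l_c = 21, r_n = 80.64 kN; interior l_c = 32, r_n = 122.9 kN; R_n = 80.64 + 4·122.9 = 572.2 kN → 429 kN.
Block shear: A_gv = 1840, A_nv = 1120, A_nt = 120 mm²; R_n = min(0.6F_uA_nv, 0.6F_yA_gv) + U_bs·F_u·A_nt = 316.8 kN → 238 kN.
Block shear governs: 238 kN.

238 kN (block shear governs)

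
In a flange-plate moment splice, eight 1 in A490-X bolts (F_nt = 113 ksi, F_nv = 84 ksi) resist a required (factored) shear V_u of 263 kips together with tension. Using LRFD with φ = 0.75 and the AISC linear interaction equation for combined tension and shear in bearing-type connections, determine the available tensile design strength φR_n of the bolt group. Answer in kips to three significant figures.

A_b = π·1²/4 = 0.7854 in²; f_rv = 263 / (8 × 0.7854) = 41.86 ksi.
F'_nt = 1.3 F_nt − (F_nt / φF_nv) f_rv = 1.3·113 − (113/(0.75·84))·41.86 = 71.82 ksi, capped at F_nt → F'_nt = 71.82 ksi.
R_n = F'_nt · A_b · n = 71.82 × 0.7854 × 8 = 451.3 kips.
Design strength φR_n = 0.75 × 451.3 = 338 kips.

338 kips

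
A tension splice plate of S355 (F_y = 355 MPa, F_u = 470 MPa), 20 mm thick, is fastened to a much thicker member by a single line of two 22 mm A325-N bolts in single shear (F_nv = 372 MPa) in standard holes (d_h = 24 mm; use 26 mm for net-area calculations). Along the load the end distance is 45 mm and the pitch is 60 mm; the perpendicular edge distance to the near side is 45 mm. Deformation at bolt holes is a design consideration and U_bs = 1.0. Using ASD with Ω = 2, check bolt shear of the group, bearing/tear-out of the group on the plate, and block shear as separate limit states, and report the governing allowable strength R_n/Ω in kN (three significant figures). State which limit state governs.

Bolt shear: A_b = π·22²/4 = 380.1 mm²; R_n = 372 × 380.1 × 2 × 1 / 1000 = 282.8 kN → 282.8 / 2 = 141 kN.
Bearing: edge l_c = 33, r_n = 372.2 kN; interior l_c = 36, r_n = 406.1 kN; R_n = 372.2 + 1·406.1 = 778.3 kN → 389 kN.
Block shear: A_gv = 2100, A_nv = 1320, A_nt = 640 mm²; R_n = min(0.6F_uA_nv, 0.6F_yA_gv) + U_bs·F_u·A_nt = 673 kN → 337 kN.
Bolt shear governs: 141 kN.

141 kN (bolt shear governs)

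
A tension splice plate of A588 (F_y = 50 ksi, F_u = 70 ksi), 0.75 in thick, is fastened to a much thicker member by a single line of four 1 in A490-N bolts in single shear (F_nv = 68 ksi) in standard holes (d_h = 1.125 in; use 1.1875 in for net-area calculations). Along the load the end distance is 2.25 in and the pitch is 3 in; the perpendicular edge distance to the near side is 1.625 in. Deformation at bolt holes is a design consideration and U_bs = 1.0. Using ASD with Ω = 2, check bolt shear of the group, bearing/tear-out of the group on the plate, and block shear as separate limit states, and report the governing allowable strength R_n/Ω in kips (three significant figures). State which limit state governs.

Bolt shear: A_b = π·1²/4 = 0.7854 in²; R_n = 68 × 0.7854 × 4 × 1 = 213.6 kips → 213.6 / 2 = 107 kips.
Bearing: edge l_c = 1.688, r_n = 106.3 kips; interior l_c = 1.875, r_n = 118.1 kips; R_n = 106.3 + 3·118.1 = 460.7 kips → 230 kips.
Block shear: A_gv = 8.438, A_nv = 5.32, A_nt = 0.7734 in²; R_n = min(0.6F_uA_nv, 0.6F_yA_gv) + U_bs·F_u·A_nt = 277.6 kips → 139 kips.
Bolt shear governs: 107 kips.

107 kips (bolt shear governs)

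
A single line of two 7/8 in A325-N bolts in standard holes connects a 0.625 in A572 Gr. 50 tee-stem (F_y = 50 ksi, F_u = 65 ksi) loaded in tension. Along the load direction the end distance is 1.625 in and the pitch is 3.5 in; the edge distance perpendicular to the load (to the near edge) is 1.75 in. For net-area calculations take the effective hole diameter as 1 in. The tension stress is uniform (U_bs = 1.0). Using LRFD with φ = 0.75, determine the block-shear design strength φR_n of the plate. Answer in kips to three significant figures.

104 kips

Shear plane L_v = 1.625 + 1·3.5 = 5.125 in; A_gv = 5.125 × 0.625 = 3.203 in².
A_nv = (5.125 − 1.5·1) × 0.625 = 2.266 in².
A_nt = (1.75 − 0.5·1) × 0.625 = 0.7812 in².
0.6 F_u A_nv = 88.36 kips; 0.6 F_y A_gv = 96.09 kips → shear rupture governs the shear term.
R_n = 88.36 + 1.0 × 65 × 0.7812 = 139.1 kips.
Design strength φR_n = 0.75 × 139.1 = 104 kips.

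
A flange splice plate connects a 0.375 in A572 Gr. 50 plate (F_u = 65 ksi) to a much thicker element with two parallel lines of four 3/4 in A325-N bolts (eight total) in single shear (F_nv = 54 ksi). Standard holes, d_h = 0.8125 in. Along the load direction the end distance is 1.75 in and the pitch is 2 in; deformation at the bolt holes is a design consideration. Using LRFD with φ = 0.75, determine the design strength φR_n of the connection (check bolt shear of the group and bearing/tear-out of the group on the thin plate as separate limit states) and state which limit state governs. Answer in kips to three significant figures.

143 kips (bolt shear governs)

Bolt shear: A_b = π·0.75²/4 = 0.4418 in²; R_n = 54 × 0.4418 × 8 × 1 = 190.9 kips → 0.75 × 190.9 = 143 kips.
Bearing (1.2 l_c t F_u ≤ 2.4 d t F_u): upper limit = 2.4·0.75·0.375·65 = 43.87 kips.
  Edge l_c = 1.75 − 0.8125/2 = 1.344 → r_n = 39.3 kips; interior l_c = 2 − 0.8125 = 1.188 → r_n = 34.73 kips.
  R_n,bearing = 2·39.3 + 6·34.73 = 287 kips → 0.75 × 287 = 215 kips.
Bolt shear governs: 143 kips.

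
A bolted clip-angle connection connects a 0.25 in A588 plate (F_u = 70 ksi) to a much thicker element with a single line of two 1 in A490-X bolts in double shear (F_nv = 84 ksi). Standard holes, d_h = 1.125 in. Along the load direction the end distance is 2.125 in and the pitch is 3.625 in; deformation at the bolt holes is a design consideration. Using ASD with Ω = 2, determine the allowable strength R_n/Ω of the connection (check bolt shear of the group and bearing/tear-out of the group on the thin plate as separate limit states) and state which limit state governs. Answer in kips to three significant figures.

Bolt shear: A_b = π·1²/4 = 0.7854 in²; R_n = 84 × 0.7854 × 2 × 2 = 263.9 kips → 263.9 / 2 = 132 kips.
Bearing (1.2 l_c t F_u ≤ 2.4 d t F_u): upper limit = 2.4·1·0.25·70 = 42 kips.
  Edge l_c = 2.125 − 1.125/2 = 1.562 → r_n = 32.81 kips; interior l_c = 3.625 − 1.125 = 2.5 → r_n = 42 kips.
  R_n,bearing = 1·32.81 + 1·42 = 74.81 kips → 74.81 / 2 = 37.4 kips.
Bearing governs: 37.4 kips.

37.4 kips (bearing governs)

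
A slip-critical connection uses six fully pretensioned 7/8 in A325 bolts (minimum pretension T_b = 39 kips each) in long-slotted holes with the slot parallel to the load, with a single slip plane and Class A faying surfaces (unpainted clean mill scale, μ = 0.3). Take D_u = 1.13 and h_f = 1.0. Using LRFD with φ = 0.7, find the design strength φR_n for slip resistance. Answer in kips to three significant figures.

R_n = μ · D_u · h_f · T_b · n_s · n_b = 0.3 × 1.13 × 1.0 × 39 × 1 × 6 = 79.33 kips.
Design strength φR_n = 0.7 × 79.33 = 55.5 kips.

55.5 kips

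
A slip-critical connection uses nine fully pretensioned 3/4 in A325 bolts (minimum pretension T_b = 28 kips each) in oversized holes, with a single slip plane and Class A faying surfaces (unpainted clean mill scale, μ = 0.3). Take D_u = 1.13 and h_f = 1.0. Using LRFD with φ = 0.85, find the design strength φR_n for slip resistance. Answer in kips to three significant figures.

R_n = μ · D_u · h_f · T_b · n_s · n_b = 0.3 × 1.13 × 1.0 × 28 × 1 × 9 = 85.43 kips.
Design strength φR_n = 0.85 × 85.43 = 72.6 kips.

72.6 kips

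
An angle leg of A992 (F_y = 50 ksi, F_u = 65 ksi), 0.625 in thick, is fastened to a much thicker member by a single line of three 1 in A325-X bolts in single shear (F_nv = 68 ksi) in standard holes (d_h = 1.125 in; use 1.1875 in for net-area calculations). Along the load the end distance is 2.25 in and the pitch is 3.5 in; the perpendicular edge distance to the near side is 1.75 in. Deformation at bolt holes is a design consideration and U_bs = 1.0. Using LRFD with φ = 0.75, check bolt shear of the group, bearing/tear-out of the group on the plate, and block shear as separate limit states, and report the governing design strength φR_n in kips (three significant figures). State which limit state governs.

120 kips (bolt shear governs)

Bolt shear: A_b = π·1²/4 = 0.7854 in²; R_n = 68 × 0.7854 × 3 × 1 = 160.2 kips → 0.75 × 160.2 = 120 kips.
Bearing: edge l_c = 1.688, r_n = 82.27 kips; interior l_c = 2.375, r_n = 97.5 kips; R_n = 82.27 + 2·97.5 = 277.3 kips → 208 kips.
Block shear: A_gv = 5.781, A_nv = 3.926, A_nt = 0.7227 in²; R_n = min(0.6F_uA_nv, 0.6F_yA_gv) + U_bs·F_u·A_nt = 200.1 kips → 150 kips.
Bolt shear governs: 120 kips.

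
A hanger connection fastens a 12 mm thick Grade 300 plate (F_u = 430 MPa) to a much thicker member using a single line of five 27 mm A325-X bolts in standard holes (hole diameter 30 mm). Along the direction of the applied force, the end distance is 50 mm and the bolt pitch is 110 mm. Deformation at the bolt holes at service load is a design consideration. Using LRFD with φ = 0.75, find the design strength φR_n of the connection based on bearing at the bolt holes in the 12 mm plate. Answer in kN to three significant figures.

Per bolt r_n = 1.2 l_c t F_u ≤ 2.4 d t F_u; upper limit = 2.4 × 27 × 12 × 430 / 1000 = 334.4 kN.
Edge bolt: l_c = 50 − 30/2 = 35 mm → 1.2 × 35 × 12 × 430 / 1000 = 216.7 → r_n = 216.7 kN.
Interior bolts: l_c = 110 − 30 = 80 mm → 1.2 × 80 × 12 × 430 / 1000 = 495.4 → r_n = 334.4 kN.
R_n = 1 × 216.7 + 4 × 334.4 = 1554 kN.
Design strength φR_n = 0.75 × 1554 = 1170 kN.

1170 kN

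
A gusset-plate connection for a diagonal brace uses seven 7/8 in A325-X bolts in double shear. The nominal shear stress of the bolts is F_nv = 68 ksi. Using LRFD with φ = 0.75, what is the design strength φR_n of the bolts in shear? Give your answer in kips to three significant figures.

A_b = π × 0.875² / 4 = 0.6013 in².
R_n = F_nv · A_b · n · n_s = 68 × 0.6013 × 7 × 2 = 572.5 kips.
Design strength φR_n = 0.75 × 572.5 = 429 kips.

429 kips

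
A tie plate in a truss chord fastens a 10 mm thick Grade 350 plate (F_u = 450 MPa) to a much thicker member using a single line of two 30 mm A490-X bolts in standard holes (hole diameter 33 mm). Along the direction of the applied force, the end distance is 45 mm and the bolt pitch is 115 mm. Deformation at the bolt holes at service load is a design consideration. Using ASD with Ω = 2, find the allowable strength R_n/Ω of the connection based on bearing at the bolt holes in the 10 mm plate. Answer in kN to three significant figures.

Per bolt r_n = 1.2 l_c t F_u ≤ 2.4 d t F_u; upper limit = 2.4 × 30 × 10 × 450 / 1000 = 324 kN.
Edge bolt: l_c = 45 − 33/2 = 28.5 mm → 1.2 × 28.5 × 10 × 450 / 1000 = 153.9 → r_n = 153.9 kN.
Interior bolts: l_c = 115 − 33 = 82 mm → 1.2 × 82 × 10 × 450 / 1000 = 442.8 → r_n = 324 kN.
R_n = 1 × 153.9 + 1 × 324 = 477.9 kN.
Allowable strength R_n/Ω = 477.9 / 2 = 239 kN.

239 kN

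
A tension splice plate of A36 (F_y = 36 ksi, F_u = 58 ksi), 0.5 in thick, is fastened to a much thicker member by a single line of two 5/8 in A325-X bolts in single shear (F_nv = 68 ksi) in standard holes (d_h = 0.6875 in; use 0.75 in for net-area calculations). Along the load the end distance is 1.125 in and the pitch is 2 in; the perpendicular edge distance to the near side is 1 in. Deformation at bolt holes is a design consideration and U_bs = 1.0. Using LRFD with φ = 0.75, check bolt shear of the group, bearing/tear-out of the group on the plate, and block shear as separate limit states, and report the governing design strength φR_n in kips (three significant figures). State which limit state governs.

31.3 kips (bolt shear governs)

Bolt shear: A_b = π·0.625²/4 = 0.3068 in²; R_n = 68 × 0.3068 × 2 × 1 = 41.72 kips → 0.75 × 41.72 = 31.3 kips.
Bearing: edge l_c = 0.7812, r_n = 27.19 kips; interior l_c = 1.312, r_n = 43.5 kips; R_n = 27.19 + 1·43.5 = 70.69 kips → 53 kips.
Block shear: A_gv = 1.562, A_nv = 1, A_nt = 0.3125 in²; R_n = min(0.6F_uA_nv, 0.6F_yA_gv) + U_bs·F_u·A_nt = 51.88 kips → 38.9 kips.
Bolt shear governs: 31.3 kips.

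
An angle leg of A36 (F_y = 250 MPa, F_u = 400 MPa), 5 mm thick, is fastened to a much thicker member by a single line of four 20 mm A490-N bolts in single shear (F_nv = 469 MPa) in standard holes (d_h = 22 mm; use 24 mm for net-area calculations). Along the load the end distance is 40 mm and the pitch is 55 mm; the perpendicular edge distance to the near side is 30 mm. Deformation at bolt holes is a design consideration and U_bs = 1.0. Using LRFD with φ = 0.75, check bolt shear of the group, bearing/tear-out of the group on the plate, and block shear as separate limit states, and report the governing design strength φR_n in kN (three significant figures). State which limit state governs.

Bolt shear: A_b = π·20²/4 = 314.2 mm²; R_n = 469 × 314.2 × 4 × 1 / 1000 = 589.4 kN → 0.75 × 589.4 = 442 kN.
Bearing: edge l_c = 29, r_n = 69.6 kN; interior l_c = 33, r_n = 79.2 kN; R_n = 69.6 + 3·79.2 = 307.2 kN → 230 kN.
Block shear: A_gv = 1025, A_nv = 605, A_nt = 90 mm²; R_n = min(0.6F_uA_nv, 0.6F_yA_gv) + U_bs·F_u·A_nt = 181.2 kN → 136 kN.
Block shear governs: 136 kN.

136 kN (block shear governs)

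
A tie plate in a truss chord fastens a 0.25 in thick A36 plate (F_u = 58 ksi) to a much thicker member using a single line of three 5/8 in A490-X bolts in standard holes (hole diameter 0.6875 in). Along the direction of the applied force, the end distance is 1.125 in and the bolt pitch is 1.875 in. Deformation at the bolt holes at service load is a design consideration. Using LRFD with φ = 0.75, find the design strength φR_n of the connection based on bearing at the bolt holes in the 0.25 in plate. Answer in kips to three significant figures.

Per bolt r_n = 1.2 l_c t F_u ≤ 2.4 d t F_u; upper limit = 2.4 × 0.625 × 0.25 × 58 = 21.75 kips.
Edge bolt: l_c = 1.125 − 0.6875/2 = 0.7812 in → 1.2 × 0.7812 × 0.25 × 58 = 13.59 → r_n = 13.59 kips.
Interior bolts: l_c = 1.875 − 0.6875 = 1.188 in → 1.2 × 1.188 × 0.25 × 58 = 20.66 → r_n = 20.66 kips.
R_n = 1 × 13.59 + 2 × 20.66 = 54.92 kips.
Design strength φR_n = 0.75 × 54.92 = 41.2 kips.

41.2 kips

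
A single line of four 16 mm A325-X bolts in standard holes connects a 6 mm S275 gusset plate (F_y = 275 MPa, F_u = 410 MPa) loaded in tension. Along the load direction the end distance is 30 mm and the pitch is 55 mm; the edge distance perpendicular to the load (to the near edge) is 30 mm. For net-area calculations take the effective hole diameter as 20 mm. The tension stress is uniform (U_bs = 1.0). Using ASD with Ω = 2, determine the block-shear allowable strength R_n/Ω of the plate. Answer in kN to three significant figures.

Shear plane L_v = 30 + 3·55 = 195 mm; A_gv = 195 × 6 = 1170 mm².
A_nv = (195 − 3.5·20) × 6 = 750 mm².
A_nt = (30 − 0.5·20) × 6 = 120 mm².
0.6 F_u A_nv = 184.5 kN; 0.6 F_y A_gv = 193.1 kN → shear rupture governs the shear term.
R_n = 184.5 + 1.0 × 410 × 120 / 1000 = 233.7 kN.
Allowable strength R_n/Ω = 233.7 / 2 = 117 kN.

117 kN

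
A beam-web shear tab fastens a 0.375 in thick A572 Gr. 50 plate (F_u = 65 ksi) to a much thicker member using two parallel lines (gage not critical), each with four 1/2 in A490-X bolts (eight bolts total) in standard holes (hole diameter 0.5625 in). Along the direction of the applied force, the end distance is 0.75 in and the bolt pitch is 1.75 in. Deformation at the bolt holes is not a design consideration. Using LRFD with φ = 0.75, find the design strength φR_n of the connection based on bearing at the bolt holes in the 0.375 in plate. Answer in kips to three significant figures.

190 kips

Per bolt r_n = 1.5 l_c t F_u ≤ 3.0 d t F_u; upper limit = 3.0 × 0.5 × 0.375 × 65 = 36.56 kips.
Edge bolt: l_c = 0.75 − 0.5625/2 = 0.4688 in → 1.5 × 0.4688 × 0.375 × 65 = 17.14 → r_n = 17.14 kips.
Interior bolts: l_c = 1.75 − 0.5625 = 1.188 in → 1.5 × 1.188 × 0.375 × 65 = 43.42 → r_n = 36.56 kips.
R_n = 2 × 17.14 + 6 × 36.56 = 253.7 kips.
Design strength φR_n = 0.75 × 253.7 = 190 kips.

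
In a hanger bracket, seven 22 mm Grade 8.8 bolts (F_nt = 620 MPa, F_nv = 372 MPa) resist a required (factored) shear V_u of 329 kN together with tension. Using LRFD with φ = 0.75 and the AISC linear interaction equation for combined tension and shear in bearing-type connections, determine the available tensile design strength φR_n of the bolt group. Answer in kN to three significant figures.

1060 kN

A_b = π·22²/4 = 380.1 mm²; f_rv = 329 × 1000 / (7 × 380.1) = 123.6 MPa.
F'_nt = 1.3 F_nt − (F_nt / φF_nv) f_rv = 1.3·620 − (620/(0.75·372))·123.6 = 531.2 MPa, capped at F_nt → F'_nt = 531.2 MPa.
R_n = F'_nt · A_b · n = 531.2 × 380.1 × 7 / 1000 = 1414 kN.
Design strength φR_n = 0.75 × 1414 = 1060 kN.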